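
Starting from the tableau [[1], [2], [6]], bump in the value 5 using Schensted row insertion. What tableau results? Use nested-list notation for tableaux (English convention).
5 is larger than every entry of row 1, so it is appended to row 1. The new tableau is [[1, 5], [2], [6]].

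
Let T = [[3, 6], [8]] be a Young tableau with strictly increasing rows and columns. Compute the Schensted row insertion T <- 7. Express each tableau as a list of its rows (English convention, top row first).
[[3, 6, 7], [8]]

7 is larger than every entry of row 1, so it is appended to row 1. The new tableau is [[3, 6, 7], [8]].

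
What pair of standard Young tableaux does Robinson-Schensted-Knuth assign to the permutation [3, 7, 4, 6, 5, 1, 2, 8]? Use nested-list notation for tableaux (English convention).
Insert each entry of the permutation into P by Schensted row insertion, recording in Q the position of each new cell.

Insert 3: appended to row 1. P = [[3]].
Insert 7: appended to row 1. P = [[3, 7]].
Insert 4: 4 bumps 7 from row 1; 7 starts row 2. P = [[3, 4], [7]].
Insert 6: appended to row 1. P = [[3, 4, 6], [7]].
Insert 5: 5 bumps 6 from row 1; 6 bumps 7 from row 2; 7 starts row 3. P = [[3, 4, 5], [6], [7]].
Insert 1: 1 bumps 3 from row 1; 3 bumps 6 from row 2; 6 bumps 7 from row 3; 7 starts row 4. P = [[1, 4, 5], [3], [6], [7]].
Insert 2: 2 bumps 4 from row 1; 4 appends to row 2. P = [[1, 2, 5], [3, 4], [6], [7]].
Insert 8: appended to row 1. P = [[1, 2, 5, 8], [3, 4], [6], [7]].

So P = [[1, 2, 5, 8], [3, 4], [6], [7]], Q = [[1, 2, 4, 8], [3, 7], [5], [6]].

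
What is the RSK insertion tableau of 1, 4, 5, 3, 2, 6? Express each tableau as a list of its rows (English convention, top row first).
Insert 1: appended to row 1. P = [[1]].
Insert 4: appended to row 1. P = [[1, 4]].
Insert 5: appended to row 1. P = [[1, 4, 5]].
Insert 3: 3 bumps 4 from row 1; 4 starts row 2. P = [[1, 3, 5], [4]].
Insert 2: 2 bumps 3 from row 1; 3 bumps 4 from row 2; 4 starts row 3. P = [[1, 2, 5], [3], [4]].
Insert 6: appended to row 1. P = [[1, 2, 5, 6], [3], [4]].

So P = [[1, 2, 5, 6], [3], [4]].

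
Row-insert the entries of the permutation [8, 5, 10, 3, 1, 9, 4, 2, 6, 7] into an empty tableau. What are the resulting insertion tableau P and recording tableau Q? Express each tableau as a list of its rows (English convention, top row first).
Insert each entry of the permutation into P by Schensted row insertion, recording in Q the position of each new cell.

After inserting 8: P = [[8]].
After inserting 5: P = [[5], [8]].
After inserting 10: P = [[5, 10], [8]].
After inserting 3: P = [[3, 10], [5], [8]].
After inserting 1: P = [[1, 10], [3], [5], [8]].
After inserting 9: P = [[1, 9], [3, 10], [5], [8]].
After inserting 4: P = [[1, 4], [3, 9], [5, 10], [8]].
After inserting 2: P = [[1, 2], [3, 4], [5, 9], [8, 10]].
After inserting 6: P = [[1, 2, 6], [3, 4], [5, 9], [8, 10]].
After inserting 7: P = [[1, 2, 6, 7], [3, 4], [5, 9], [8, 10]].

So P = [[1, 2, 6, 7], [3, 4], [5, 9], [8, 10]], Q = [[1, 3, 9, 10], [2, 6], [4, 7], [5, 8]].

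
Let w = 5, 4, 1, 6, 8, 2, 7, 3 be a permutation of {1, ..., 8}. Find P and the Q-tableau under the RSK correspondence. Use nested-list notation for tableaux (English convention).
Insert each entry of the permutation into P by Schensted row insertion, recording in Q the position of each new cell.

Insert 5: appended to row 1. P = [[5]].
Insert 4: 4 bumps 5 from row 1; 5 starts row 2. P = [[4], [5]].
Insert 1: 1 bumps 4 from row 1; 4 bumps 5 from row 2; 5 starts row 3. P = [[1], [4], [5]].
Insert 6: appended to row 1. P = [[1, 6], [4], [5]].
Insert 8: appended to row 1. P = [[1, 6, 8], [4], [5]].
Insert 2: 2 bumps 6 from row 1; 6 appends to row 2. P = [[1, 2, 8], [4, 6], [5]].
Insert 7: 7 bumps 8 from row 1; 8 appends to row 2. P = [[1, 2, 7], [4, 6, 8], [5]].
Insert 3: 3 bumps 7 from row 1; 7 bumps 8 from row 2; 8 appends to row 3. P = [[1, 2, 3], [4, 6, 7], [5, 8]].

So P = [[1, 2, 3], [4, 6, 7], [5, 8]], Q = [[1, 4, 5], [2, 6, 7], [3, 8]].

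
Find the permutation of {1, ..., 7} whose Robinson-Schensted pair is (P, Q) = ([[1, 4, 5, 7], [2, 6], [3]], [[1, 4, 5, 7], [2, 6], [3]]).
Reverse the RSK construction: for i from n down to 1, find the cell of Q containing i, remove the entry at that cell from P, and reverse-bump it up through P; the value ejected from row 1 is w(i).

Step i=7: Q has 7 at row 1, column 4; remove that cell from P, ejecting 7. So w(7) = 7. P is now [[1, 4, 5], [2, 6], [3]].
Step i=6: Q has 6 at row 2, column 2; remove 6 from row 2 of P and reverse-bump: 6 enters row 1 and ejects 5. So w(6) = 5. P is now [[1, 4, 6], [2], [3]].
Step i=5: Q has 5 at row 1, column 3; remove that cell from P, ejecting 6. So w(5) = 6. P is now [[1, 4], [2], [3]].
Step i=4: Q has 4 at row 1, column 2; remove that cell from P, ejecting 4. So w(4) = 4. P is now [[1], [2], [3]].
Step i=3: Q has 3 at row 3, column 1; remove 3 from row 3 of P and reverse-bump: 3 enters row 2 and ejects 2; 2 enters row 1 and ejects 1. So w(3) = 1. P is now [[2], [3]].
Step i=2: Q has 2 at row 2, column 1; remove 3 from row 2 of P and reverse-bump: 3 enters row 1 and ejects 2. So w(2) = 2. P is now [[3]].
Step i=1: Q has 1 at row 1, column 1; remove that cell from P, ejecting 3. So w(1) = 3. P is now [].

So w = 3 2 1 4 6 5 7.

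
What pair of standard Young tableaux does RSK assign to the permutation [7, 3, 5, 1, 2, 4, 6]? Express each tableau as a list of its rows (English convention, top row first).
Insert each entry of the permutation into P by Schensted row insertion, recording in Q the position of each new cell.

Insert 7: appended to row 1. P = [[7]], Q = [[1]].
Insert 3: 3 bumps 7 from row 1; 7 starts row 2. P = [[3], [7]], Q = [[1], [2]].
Insert 5: appended to row 1. P = [[3, 5], [7]], Q = [[1, 3], [2]].
Insert 1: 1 bumps 3 from row 1; 3 bumps 7 from row 2; 7 starts row 3. P = [[1, 5], [3], [7]], Q = [[1, 3], [2], [4]].
Insert 2: 2 bumps 5 from row 1; 5 appends to row 2. P = [[1, 2], [3, 5], [7]], Q = [[1, 3], [2, 5], [4]].
Insert 4: appended to row 1. P = [[1, 2, 4], [3, 5], [7]], Q = [[1, 3, 6], [2, 5], [4]].
Insert 6: appended to row 1. P = [[1, 2, 4, 6], [3, 5], [7]], Q = [[1, 3, 6, 7], [2, 5], [4]].

So P = [[1, 2, 4, 6], [3, 5], [7]], Q = [[1, 3, 6, 7], [2, 5], [4]].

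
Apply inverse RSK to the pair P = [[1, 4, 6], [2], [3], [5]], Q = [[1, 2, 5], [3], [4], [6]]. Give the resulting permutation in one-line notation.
Reverse the RSK construction: for i from n down to 1, find the cell of Q containing i, remove the entry at that cell from P, and reverse-bump it up through P; the value ejected from row 1 is w(i).

Step i=6: Q has 6 at row 4, column 1; remove 5 from row 4 of P and reverse-bump: 5 enters row 3 and ejects 3; 3 enters row 2 and ejects 2; 2 enters row 1 and ejects 1. So w(6) = 1. P is now [[2, 4, 6], [3], [5]].
Step i=5: Q has 5 at row 1, column 3; remove that cell from P, ejecting 6. So w(5) = 6. P is now [[2, 4], [3], [5]].
Step i=4: Q has 4 at row 3, column 1; remove 5 from row 3 of P and reverse-bump: 5 enters row 2 and ejects 3; 3 enters row 1 and ejects 2. So w(4) = 2. P is now [[3, 4], [5]].
Step i=3: Q has 3 at row 2, column 1; remove 5 from row 2 of P and reverse-bump: 5 enters row 1 and ejects 4. So w(3) = 4. P is now [[3, 5]].
Step i=2: Q has 2 at row 1, column 2; remove that cell from P, ejecting 5. So w(2) = 5. P is now [[3]].
Step i=1: Q has 1 at row 1, column 1; remove that cell from P, ejecting 3. So w(1) = 3. P is now [].

So w = 3 5 4 2 6 1.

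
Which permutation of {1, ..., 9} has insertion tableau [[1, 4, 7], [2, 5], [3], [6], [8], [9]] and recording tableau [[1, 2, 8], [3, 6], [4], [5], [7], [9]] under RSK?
3 9 8 6 2 5 4 7 1

Reverse the RSK construction: for i from n down to 1, find the cell of Q containing i, remove the entry at that cell from P, and reverse-bump it up through P; the value ejected from row 1 is w(i).

Step i=9: Q has 9 at row 6, column 1; remove 9 from row 6 of P and reverse-bump: 9 enters row 5 and ejects 8; 8 enters row 4 and ejects 6; 6 enters row 3 and ejects 3; 3 enters row 2 and ejects 2; 2 enters row 1 and ejects 1. So w(9) = 1. P is now [[2, 4, 7], [3, 5], [6], [8], [9]].
Step i=8: Q has 8 at row 1, column 3; remove that cell from P, ejecting 7. So w(8) = 7. P is now [[2, 4], [3, 5], [6], [8], [9]].
Step i=7: Q has 7 at row 5, column 1; remove 9 from row 5 of P and reverse-bump: 9 enters row 4 and ejects 8; 8 enters row 3 and ejects 6; 6 enters row 2 and ejects 5; 5 enters row 1 and ejects 4. So w(7) = 4. P is now [[2, 5], [3, 6], [8], [9]].
Step i=6: Q has 6 at row 2, column 2; remove 6 from row 2 of P and reverse-bump: 6 enters row 1 and ejects 5. So w(6) = 5. P is now [[2, 6], [3], [8], [9]].
Step i=5: Q has 5 at row 4, column 1; remove 9 from row 4 of P and reverse-bump: 9 enters row 3 and ejects 8; 8 enters row 2 and ejects 3; 3 enters row 1 and ejects 2. So w(5) = 2. P is now [[3, 6], [8], [9]].
Step i=4: Q has 4 at row 3, column 1; remove 9 from row 3 of P and reverse-bump: 9 enters row 2 and ejects 8; 8 enters row 1 and ejects 6. So w(4) = 6. P is now [[3, 8], [9]].
Step i=3: Q has 3 at row 2, column 1; remove 9 from row 2 of P and reverse-bump: 9 enters row 1 and ejects 8. So w(3) = 8. P is now [[3, 9]].
Step i=2: Q has 2 at row 1, column 2; remove that cell from P, ejecting 9. So w(2) = 9. P is now [[3]].
Step i=1: Q has 1 at row 1, column 1; remove that cell from P, ejecting 3. So w(1) = 3. P is now [].

So w = 3 9 8 6 2 5 4 7 1.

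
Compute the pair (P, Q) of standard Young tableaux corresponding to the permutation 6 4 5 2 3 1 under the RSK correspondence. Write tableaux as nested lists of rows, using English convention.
Insert each entry of the permutation into P by Schensted row insertion, recording in Q the position of each new cell.

Insert 6: appended to row 1. P = [[6]].
Insert 4: 4 bumps 6 from row 1; 6 starts row 2. P = [[4], [6]].
Insert 5: appended to row 1. P = [[4, 5], [6]].
Insert 2: 2 bumps 4 from row 1; 4 bumps 6 from row 2; 6 starts row 3. P = [[2, 5], [4], [6]].
Insert 3: 3 bumps 5 from row 1; 5 appends to row 2. P = [[2, 3], [4, 5], [6]].
Insert 1: 1 bumps 2 from row 1; 2 bumps 4 from row 2; 4 bumps 6 from row 3; 6 starts row 4. P = [[1, 3], [2, 5], [4], [6]].

So P = [[1, 3], [2, 5], [4], [6]], Q = [[1, 3], [2, 5], [4], [6]].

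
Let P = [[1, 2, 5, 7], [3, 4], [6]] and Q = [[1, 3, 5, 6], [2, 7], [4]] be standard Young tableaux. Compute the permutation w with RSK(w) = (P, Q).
6 3 4 1 5 7 2

Reverse the RSK construction: for i from n down to 1, find the cell of Q containing i, remove the entry at that cell from P, and reverse-bump it up through P; the value ejected from row 1 is w(i).

Step i=7: Q has 7 at row 2, column 2; remove 4 from row 2 of P and reverse-bump: 4 enters row 1 and ejects 2. So w(7) = 2. P is now [[1, 4, 5, 7], [3], [6]].
Step i=6: Q has 6 at row 1, column 4; remove that cell from P, ejecting 7. So w(6) = 7. P is now [[1, 4, 5], [3], [6]].
Step i=5: Q has 5 at row 1, column 3; remove that cell from P, ejecting 5. So w(5) = 5. P is now [[1, 4], [3], [6]].
Step i=4: Q has 4 at row 3, column 1; remove 6 from row 3 of P and reverse-bump: 6 enters row 2 and ejects 3; 3 enters row 1 and ejects 1. So w(4) = 1. P is now [[3, 4], [6]].
Step i=3: Q has 3 at row 1, column 2; remove that cell from P, ejecting 4. So w(3) = 4. P is now [[3], [6]].
Step i=2: Q has 2 at row 2, column 1; remove 6 from row 2 of P and reverse-bump: 6 enters row 1 and ejects 3. So w(2) = 3. P is now [[6]].
Step i=1: Q has 1 at row 1, column 1; remove that cell from P, ejecting 6. So w(1) = 6. P is now [].

So w = 6 3 4 1 5 7 2.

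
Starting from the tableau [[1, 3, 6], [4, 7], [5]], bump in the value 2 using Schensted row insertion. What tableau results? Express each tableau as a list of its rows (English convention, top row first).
In row 1, 2 replaces 3 (the leftmost entry greater than 2); 3 is bumped to row 2. In row 2, 3 replaces 4 (the leftmost entry greater than 3); 4 is bumped to row 3. In row 3, 4 replaces 5 (the leftmost entry greater than 4); 5 is bumped to row 4. 5 starts a new row 4. The new tableau is [[1, 2, 6], [3, 7], [4], [5]].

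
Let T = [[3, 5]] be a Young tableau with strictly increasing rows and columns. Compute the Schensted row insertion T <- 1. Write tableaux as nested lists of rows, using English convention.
In row 1, 1 replaces 3 (the leftmost entry greater than 1); 3 is bumped to row 2. 3 starts a new row 2. The new tableau is [[1, 5], [3]].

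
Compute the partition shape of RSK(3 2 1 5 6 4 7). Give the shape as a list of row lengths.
[4, 2, 1]

Row-insert each entry into an empty tableau.

After inserting 3: P = [[3]].
After inserting 2: P = [[2], [3]].
After inserting 1: P = [[1], [2], [3]].
After inserting 5: P = [[1, 5], [2], [3]].
After inserting 6: P = [[1, 5, 6], [2], [3]].
After inserting 4: P = [[1, 4, 6], [2, 5], [3]].
After inserting 7: P = [[1, 4, 6, 7], [2, 5], [3]].

The final insertion tableau P = [[1, 4, 6, 7], [2, 5], [3]] has shape [4, 2, 1].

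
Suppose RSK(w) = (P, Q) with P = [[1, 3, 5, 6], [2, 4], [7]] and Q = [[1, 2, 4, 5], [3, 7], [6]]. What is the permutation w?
2 7 4 5 6 1 3

Reverse the RSK construction: for i from n down to 1, find the cell of Q containing i, remove the entry at that cell from P, and reverse-bump it up through P; the value ejected from row 1 is w(i).

Step i=7: Q has 7 at row 2, column 2; remove 4 from row 2 of P and reverse-bump: 4 enters row 1 and ejects 3. So w(7) = 3. P is now [[1, 4, 5, 6], [2], [7]].
Step i=6: Q has 6 at row 3, column 1; remove 7 from row 3 of P and reverse-bump: 7 enters row 2 and ejects 2; 2 enters row 1 and ejects 1. So w(6) = 1. P is now [[2, 4, 5, 6], [7]].
Step i=5: Q has 5 at row 1, column 4; remove that cell from P, ejecting 6. So w(5) = 6. P is now [[2, 4, 5], [7]].
Step i=4: Q has 4 at row 1, column 3; remove that cell from P, ejecting 5. So w(4) = 5. P is now [[2, 4], [7]].
Step i=3: Q has 3 at row 2, column 1; remove 7 from row 2 of P and reverse-bump: 7 enters row 1 and ejects 4. So w(3) = 4. P is now [[2, 7]].
Step i=2: Q has 2 at row 1, column 2; remove that cell from P, ejecting 7. So w(2) = 7. P is now [[2]].
Step i=1: Q has 1 at row 1, column 1; remove that cell from P, ejecting 2. So w(1) = 2. P is now [].

So w = 2 7 4 5 6 1 3.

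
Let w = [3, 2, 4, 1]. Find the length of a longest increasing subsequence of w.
2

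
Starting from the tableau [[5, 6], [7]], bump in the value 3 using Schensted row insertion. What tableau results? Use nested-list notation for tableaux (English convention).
[[3, 6], [5], [7]]

In row 1, 3 replaces 5 (the leftmost entry greater than 3); 5 is bumped to row 2. In row 2, 5 replaces 7 (the leftmost entry greater than 5); 7 is bumped to row 3. 7 starts a new row 3. The new tableau is [[3, 6], [5], [7]].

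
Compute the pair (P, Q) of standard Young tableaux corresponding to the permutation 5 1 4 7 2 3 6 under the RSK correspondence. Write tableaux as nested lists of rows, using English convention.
Insert each entry of the permutation into P by Schensted row insertion, recording in Q the position of each new cell.

Insert 5: appended to row 1. P = [[5]], Q = [[1]].
Insert 1: 1 bumps 5 from row 1; 5 starts row 2. P = [[1], [5]], Q = [[1], [2]].
Insert 4: appended to row 1. P = [[1, 4], [5]], Q = [[1, 3], [2]].
Insert 7: appended to row 1. P = [[1, 4, 7], [5]], Q = [[1, 3, 4], [2]].
Insert 2: 2 bumps 4 from row 1; 4 bumps 5 from row 2; 5 starts row 3. P = [[1, 2, 7], [4], [5]], Q = [[1, 3, 4], [2], [5]].
Insert 3: 3 bumps 7 from row 1; 7 appends to row 2. P = [[1, 2, 3], [4, 7], [5]], Q = [[1, 3, 4], [2, 6], [5]].
Insert 6: appended to row 1. P = [[1, 2, 3, 6], [4, 7], [5]], Q = [[1, 3, 4, 7], [2, 6], [5]].

So P = [[1, 2, 3, 6], [4, 7], [5]], Q = [[1, 3, 4, 7], [2, 6], [5]].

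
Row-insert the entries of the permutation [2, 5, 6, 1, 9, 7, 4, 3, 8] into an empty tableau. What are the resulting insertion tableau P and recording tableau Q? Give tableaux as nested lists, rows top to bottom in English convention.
P = [[1, 3, 6, 7, 8], [2, 4], [5], [9]], Q = [[1, 2, 3, 5, 9], [4, 6], [7], [8]]

Insert each entry of the permutation into P by Schensted row insertion, recording in Q the position of each new cell.

Insert 2: appended to row 1. P = [[2]], Q = [[1]].
Insert 5: appended to row 1. P = [[2, 5]], Q = [[1, 2]].
Insert 6: appended to row 1. P = [[2, 5, 6]], Q = [[1, 2, 3]].
Insert 1: 1 bumps 2 from row 1; 2 starts row 2. P = [[1, 5, 6], [2]], Q = [[1, 2, 3], [4]].
Insert 9: appended to row 1. P = [[1, 5, 6, 9], [2]], Q = [[1, 2, 3, 5], [4]].
Insert 7: 7 bumps 9 from row 1; 9 appends to row 2. P = [[1, 5, 6, 7], [2, 9]], Q = [[1, 2, 3, 5], [4, 6]].
Insert 4: 4 bumps 5 from row 1; 5 bumps 9 from row 2; 9 starts row 3. P = [[1, 4, 6, 7], [2, 5], [9]], Q = [[1, 2, 3, 5], [4, 6], [7]].
Insert 3: 3 bumps 4 from row 1; 4 bumps 5 from row 2; 5 bumps 9 from row 3; 9 starts row 4. P = [[1, 3, 6, 7], [2, 4], [5], [9]], Q = [[1, 2, 3, 5], [4, 6], [7], [8]].
Insert 8: appended to row 1. P = [[1, 3, 6, 7, 8], [2, 4], [5], [9]], Q = [[1, 2, 3, 5, 9], [4, 6], [7], [8]].

So P = [[1, 3, 6, 7, 8], [2, 4], [5], [9]], Q = [[1, 2, 3, 5, 9], [4, 6], [7], [8]].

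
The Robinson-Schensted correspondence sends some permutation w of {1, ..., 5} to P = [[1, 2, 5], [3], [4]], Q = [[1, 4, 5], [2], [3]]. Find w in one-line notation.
4 3 1 2 5

Reverse the RSK construction: for i from n down to 1, find the cell of Q containing i, remove the entry at that cell from P, and reverse-bump it up through P; the value ejected from row 1 is w(i).

Step i=5: Q has 5 at row 1, column 3; remove that cell from P, ejecting 5. So w(5) = 5. P is now [[1, 2], [3], [4]].
Step i=4: Q has 4 at row 1, column 2; remove that cell from P, ejecting 2. So w(4) = 2. P is now [[1], [3], [4]].
Step i=3: Q has 3 at row 3, column 1; remove 4 from row 3 of P and reverse-bump: 4 enters row 2 and ejects 3; 3 enters row 1 and ejects 1. So w(3) = 1. P is now [[3], [4]].
Step i=2: Q has 2 at row 2, column 1; remove 4 from row 2 of P and reverse-bump: 4 enters row 1 and ejects 3. So w(2) = 3. P is now [[4]].
Step i=1: Q has 1 at row 1, column 1; remove that cell from P, ejecting 4. So w(1) = 4. P is now [].

So w = 4 3 1 2 5.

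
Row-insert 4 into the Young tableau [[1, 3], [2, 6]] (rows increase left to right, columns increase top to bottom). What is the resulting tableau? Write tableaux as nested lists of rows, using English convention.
[[1, 3, 4], [2, 6]]

4 is larger than every entry of row 1, so it is appended to row 1. The new tableau is [[1, 3, 4], [2, 6]].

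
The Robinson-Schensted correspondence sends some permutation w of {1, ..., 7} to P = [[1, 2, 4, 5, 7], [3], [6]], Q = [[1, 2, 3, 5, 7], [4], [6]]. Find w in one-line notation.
Reverse RSK: for i = n, n-1, ..., 1, locate i in Q, remove the corresponding corner cell from P, and reverse-bump its entry up through P; the value ejected from row 1 is w(i).

So w = 1 3 6 4 5 2 7.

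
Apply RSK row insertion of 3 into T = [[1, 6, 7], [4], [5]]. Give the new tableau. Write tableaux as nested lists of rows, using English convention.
[[1, 3, 7], [4, 6], [5]]

In row 1, 3 replaces 6 (the leftmost entry greater than 3); 6 is bumped to row 2. 6 is appended to row 2. The new tableau is [[1, 3, 7], [4, 6], [5]].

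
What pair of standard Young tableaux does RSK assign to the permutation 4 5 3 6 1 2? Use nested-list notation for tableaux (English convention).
P = [[1, 2, 6], [3, 5], [4]], Q = [[1, 2, 4], [3, 6], [5]]

Insert each entry of the permutation into P by Schensted row insertion, recording in Q the position of each new cell.

Insert 4: appended to row 1. P = [[4]].
Insert 5: appended to row 1. P = [[4, 5]].
Insert 3: 3 bumps 4 from row 1; 4 starts row 2. P = [[3, 5], [4]].
Insert 6: appended to row 1. P = [[3, 5, 6], [4]].
Insert 1: 1 bumps 3 from row 1; 3 bumps 4 from row 2; 4 starts row 3. P = [[1, 5, 6], [3], [4]].
Insert 2: 2 bumps 5 from row 1; 5 appends to row 2. P = [[1, 2, 6], [3, 5], [4]].

So P = [[1, 2, 6], [3, 5], [4]], Q = [[1, 2, 4], [3, 6], [5]].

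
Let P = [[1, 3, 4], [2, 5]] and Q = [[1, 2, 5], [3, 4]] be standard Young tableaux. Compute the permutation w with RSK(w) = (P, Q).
2 5 1 3 4

Reverse RSK: for i = n, n-1, ..., 1, locate i in Q, remove the corresponding corner cell from P, and reverse-bump its entry up through P; the value ejected from row 1 is w(i).

So w = 2 5 1 3 4.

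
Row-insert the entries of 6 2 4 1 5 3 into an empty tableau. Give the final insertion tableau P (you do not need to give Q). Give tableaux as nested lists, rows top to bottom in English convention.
After inserting 6: P = [[6]].
After inserting 2: P = [[2], [6]].
After inserting 4: P = [[2, 4], [6]].
After inserting 1: P = [[1, 4], [2], [6]].
After inserting 5: P = [[1, 4, 5], [2], [6]].
After inserting 3: P = [[1, 3, 5], [2, 4], [6]].

So P = [[1, 3, 5], [2, 4], [6]].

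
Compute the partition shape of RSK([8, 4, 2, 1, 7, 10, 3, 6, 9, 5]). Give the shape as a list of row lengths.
[4, 3, 2, 1]

Row-insert each entry into an empty tableau.

After inserting 8: P = [[8]].
After inserting 4: P = [[4], [8]].
After inserting 2: P = [[2], [4], [8]].
After inserting 1: P = [[1], [2], [4], [8]].
After inserting 7: P = [[1, 7], [2], [4], [8]].
After inserting 10: P = [[1, 7, 10], [2], [4], [8]].
After inserting 3: P = [[1, 3, 10], [2, 7], [4], [8]].
After inserting 6: P = [[1, 3, 6], [2, 7, 10], [4], [8]].
After inserting 9: P = [[1, 3, 6, 9], [2, 7, 10], [4], [8]].
After inserting 5: P = [[1, 3, 5, 9], [2, 6, 10], [4, 7], [8]].

The final insertion tableau P = [[1, 3, 5, 9], [2, 6, 10], [4, 7], [8]] has shape [4, 3, 2, 1].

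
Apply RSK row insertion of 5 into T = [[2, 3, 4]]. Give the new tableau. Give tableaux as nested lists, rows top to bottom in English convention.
[[2, 3, 4, 5]]

5 is larger than every entry of row 1, so it is appended to row 1. The new tableau is [[2, 3, 4, 5]].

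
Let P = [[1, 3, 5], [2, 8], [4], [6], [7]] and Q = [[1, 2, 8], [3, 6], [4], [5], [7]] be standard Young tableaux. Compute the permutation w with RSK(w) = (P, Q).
Reverse RSK: for i = n, n-1, ..., 1, locate i in Q, remove the corresponding corner cell from P, and reverse-bump its entry up through P; the value ejected from row 1 is w(i).

So w = 7 8 6 4 2 3 1 5.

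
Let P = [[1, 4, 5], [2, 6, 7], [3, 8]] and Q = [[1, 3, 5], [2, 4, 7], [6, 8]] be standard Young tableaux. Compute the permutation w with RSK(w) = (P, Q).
Reverse the RSK construction: for i from n down to 1, find the cell of Q containing i, remove the entry at that cell from P, and reverse-bump it up through P; the value ejected from row 1 is w(i).

Step i=8: Q has 8 at row 3, column 2; remove 8 from row 3 of P and reverse-bump: 8 enters row 2 and ejects 7; 7 enters row 1 and ejects 5. So w(8) = 5. P is now [[1, 4, 7], [2, 6, 8], [3]].
Step i=7: Q has 7 at row 2, column 3; remove 8 from row 2 of P and reverse-bump: 8 enters row 1 and ejects 7. So w(7) = 7. P is now [[1, 4, 8], [2, 6], [3]].
Step i=6: Q has 6 at row 3, column 1; remove 3 from row 3 of P and reverse-bump: 3 enters row 2 and ejects 2; 2 enters row 1 and ejects 1. So w(6) = 1. P is now [[2, 4, 8], [3, 6]].
Step i=5: Q has 5 at row 1, column 3; remove that cell from P, ejecting 8. So w(5) = 8. P is now [[2, 4], [3, 6]].
Step i=4: Q has 4 at row 2, column 2; remove 6 from row 2 of P and reverse-bump: 6 enters row 1 and ejects 4. So w(4) = 4. P is now [[2, 6], [3]].
Step i=3: Q has 3 at row 1, column 2; remove that cell from P, ejecting 6. So w(3) = 6. P is now [[2], [3]].
Step i=2: Q has 2 at row 2, column 1; remove 3 from row 2 of P and reverse-bump: 3 enters row 1 and ejects 2. So w(2) = 2. P is now [[3]].
Step i=1: Q has 1 at row 1, column 1; remove that cell from P, ejecting 3. So w(1) = 3. P is now [].

So w = 3 2 6 4 8 1 7 5.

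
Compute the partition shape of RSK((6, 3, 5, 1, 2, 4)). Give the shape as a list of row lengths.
[3, 2, 1]

Row-insert each entry into an empty tableau.

After inserting 6: P = [[6]].
After inserting 3: P = [[3], [6]].
After inserting 5: P = [[3, 5], [6]].
After inserting 1: P = [[1, 5], [3], [6]].
After inserting 2: P = [[1, 2], [3, 5], [6]].
After inserting 4: P = [[1, 2, 4], [3, 5], [6]].

The final insertion tableau P = [[1, 2, 4], [3, 5], [6]] has shape [3, 2, 1].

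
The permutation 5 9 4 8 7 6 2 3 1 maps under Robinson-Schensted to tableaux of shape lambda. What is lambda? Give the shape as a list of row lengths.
Row-insert each entry into an empty tableau.

After inserting 5: P = [[5]].
After inserting 9: P = [[5, 9]].
After inserting 4: P = [[4, 9], [5]].
After inserting 8: P = [[4, 8], [5, 9]].
After inserting 7: P = [[4, 7], [5, 8], [9]].
After inserting 6: P = [[4, 6], [5, 7], [8], [9]].
After inserting 2: P = [[2, 6], [4, 7], [5], [8], [9]].
After inserting 3: P = [[2, 3], [4, 6], [5, 7], [8], [9]].
After inserting 1: P = [[1, 3], [2, 6], [4, 7], [5], [8], [9]].

The final insertion tableau P = [[1, 3], [2, 6], [4, 7], [5], [8], [9]] has shape [2, 2, 2, 1, 1, 1].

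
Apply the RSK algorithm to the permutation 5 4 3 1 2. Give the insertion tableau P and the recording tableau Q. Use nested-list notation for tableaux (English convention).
Insert each entry of the permutation into P by Schensted row insertion, recording in Q the position of each new cell.

Insert 5: appended to row 1. P = [[5]].
Insert 4: 4 bumps 5 from row 1; 5 starts row 2. P = [[4], [5]].
Insert 3: 3 bumps 4 from row 1; 4 bumps 5 from row 2; 5 starts row 3. P = [[3], [4], [5]].
Insert 1: 1 bumps 3 from row 1; 3 bumps 4 from row 2; 4 bumps 5 from row 3; 5 starts row 4. P = [[1], [3], [4], [5]].
Insert 2: appended to row 1. P = [[1, 2], [3], [4], [5]].

So P = [[1, 2], [3], [4], [5]], Q = [[1, 5], [2], [3], [4]].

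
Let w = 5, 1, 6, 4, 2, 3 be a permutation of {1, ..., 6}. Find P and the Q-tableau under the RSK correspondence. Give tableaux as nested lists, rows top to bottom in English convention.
Insert each entry of the permutation into P by Schensted row insertion, recording in Q the position of each new cell.

Insert 5: appended to row 1. P = [[5]].
Insert 1: 1 bumps 5 from row 1; 5 starts row 2. P = [[1], [5]].
Insert 6: appended to row 1. P = [[1, 6], [5]].
Insert 4: 4 bumps 6 from row 1; 6 appends to row 2. P = [[1, 4], [5, 6]].
Insert 2: 2 bumps 4 from row 1; 4 bumps 5 from row 2; 5 starts row 3. P = [[1, 2], [4, 6], [5]].
Insert 3: appended to row 1. P = [[1, 2, 3], [4, 6], [5]].

So P = [[1, 2, 3], [4, 6], [5]], Q = [[1, 3, 6], [2, 4], [5]].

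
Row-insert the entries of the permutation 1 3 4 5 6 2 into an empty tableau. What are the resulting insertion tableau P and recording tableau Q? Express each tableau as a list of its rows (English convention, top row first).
P = [[1, 2, 4, 5, 6], [3]], Q = [[1, 2, 3, 4, 5], [6]]

Insert each entry of the permutation into P by Schensted row insertion, recording in Q the position of each new cell.

Insert 1: appended to row 1. P = [[1]].
Insert 3: appended to row 1. P = [[1, 3]].
Insert 4: appended to row 1. P = [[1, 3, 4]].
Insert 5: appended to row 1. P = [[1, 3, 4, 5]].
Insert 6: appended to row 1. P = [[1, 3, 4, 5, 6]].
Insert 2: 2 bumps 3 from row 1; 3 starts row 2. P = [[1, 2, 4, 5, 6], [3]].

So P = [[1, 2, 4, 5, 6], [3]], Q = [[1, 2, 3, 4, 5], [6]].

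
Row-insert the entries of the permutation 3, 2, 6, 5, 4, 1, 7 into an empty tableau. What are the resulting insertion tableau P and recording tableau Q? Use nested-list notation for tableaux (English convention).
Insert each entry of the permutation into P by Schensted row insertion, recording in Q the position of each new cell.

Insert 3: appended to row 1. P = [[3]].
Insert 2: 2 bumps 3 from row 1; 3 starts row 2. P = [[2], [3]].
Insert 6: appended to row 1. P = [[2, 6], [3]].
Insert 5: 5 bumps 6 from row 1; 6 appends to row 2. P = [[2, 5], [3, 6]].
Insert 4: 4 bumps 5 from row 1; 5 bumps 6 from row 2; 6 starts row 3. P = [[2, 4], [3, 5], [6]].
Insert 1: 1 bumps 2 from row 1; 2 bumps 3 from row 2; 3 bumps 6 from row 3; 6 starts row 4. P = [[1, 4], [2, 5], [3], [6]].
Insert 7: appended to row 1. P = [[1, 4, 7], [2, 5], [3], [6]].

So P = [[1, 4, 7], [2, 5], [3], [6]], Q = [[1, 3, 7], [2, 4], [5], [6]].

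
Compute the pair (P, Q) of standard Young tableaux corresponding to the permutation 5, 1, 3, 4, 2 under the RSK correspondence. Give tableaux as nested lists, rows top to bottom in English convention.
P = [[1, 2, 4], [3], [5]], Q = [[1, 3, 4], [2], [5]]

Insert each entry of the permutation into P by Schensted row insertion, recording in Q the position of each new cell.

Insert 5: appended to row 1. P = [[5]].
Insert 1: 1 bumps 5 from row 1; 5 starts row 2. P = [[1], [5]].
Insert 3: appended to row 1. P = [[1, 3], [5]].
Insert 4: appended to row 1. P = [[1, 3, 4], [5]].
Insert 2: 2 bumps 3 from row 1; 3 bumps 5 from row 2; 5 starts row 3. P = [[1, 2, 4], [3], [5]].

So P = [[1, 2, 4], [3], [5]], Q = [[1, 3, 4], [2], [5]].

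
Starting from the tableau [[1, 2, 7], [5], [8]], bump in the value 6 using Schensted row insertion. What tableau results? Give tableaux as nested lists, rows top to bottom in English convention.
[[1, 2, 6], [5, 7], [8]]

In row 1, 6 replaces 7 (the leftmost entry greater than 6); 7 is bumped to row 2. 7 is appended to row 2. The new tableau is [[1, 2, 6], [5, 7], [8]].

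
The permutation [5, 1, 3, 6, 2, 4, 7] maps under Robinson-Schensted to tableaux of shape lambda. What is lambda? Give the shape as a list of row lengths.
[4, 2, 1]

Row-insert each entry into an empty tableau.

After inserting 5: P = [[5]].
After inserting 1: P = [[1], [5]].
After inserting 3: P = [[1, 3], [5]].
After inserting 6: P = [[1, 3, 6], [5]].
After inserting 2: P = [[1, 2, 6], [3], [5]].
After inserting 4: P = [[1, 2, 4], [3, 6], [5]].
After inserting 7: P = [[1, 2, 4, 7], [3, 6], [5]].

The final insertion tableau P = [[1, 2, 4, 7], [3, 6], [5]] has shape [4, 2, 1].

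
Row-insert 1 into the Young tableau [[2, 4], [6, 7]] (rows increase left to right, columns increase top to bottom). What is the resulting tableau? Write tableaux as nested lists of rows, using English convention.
[[1, 4], [2, 7], [6]]

In row 1, 1 replaces 2 (the leftmost entry greater than 1); 2 is bumped to row 2. In row 2, 2 replaces 6 (the leftmost entry greater than 2); 6 is bumped to row 3. 6 starts a new row 3. The new tableau is [[1, 4], [2, 7], [6]].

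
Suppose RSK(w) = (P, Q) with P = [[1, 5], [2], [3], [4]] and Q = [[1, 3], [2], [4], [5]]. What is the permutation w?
4 3 5 2 1

Reverse the RSK construction: for i from n down to 1, find the cell of Q containing i, remove the entry at that cell from P, and reverse-bump it up through P; the value ejected from row 1 is w(i).

Step i=5: Q has 5 at row 4, column 1; remove 4 from row 4 of P and reverse-bump: 4 enters row 3 and ejects 3; 3 enters row 2 and ejects 2; 2 enters row 1 and ejects 1. So w(5) = 1. P is now [[2, 5], [3], [4]].
Step i=4: Q has 4 at row 3, column 1; remove 4 from row 3 of P and reverse-bump: 4 enters row 2 and ejects 3; 3 enters row 1 and ejects 2. So w(4) = 2. P is now [[3, 5], [4]].
Step i=3: Q has 3 at row 1, column 2; remove that cell from P, ejecting 5. So w(3) = 5. P is now [[3], [4]].
Step i=2: Q has 2 at row 2, column 1; remove 4 from row 2 of P and reverse-bump: 4 enters row 1 and ejects 3. So w(2) = 3. P is now [[4]].
Step i=1: Q has 1 at row 1, column 1; remove that cell from P, ejecting 4. So w(1) = 4. P is now [].

So w = 4 3 5 2 1.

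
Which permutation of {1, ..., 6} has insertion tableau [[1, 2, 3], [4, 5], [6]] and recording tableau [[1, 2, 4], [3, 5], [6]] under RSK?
Reverse the RSK construction: for i from n down to 1, find the cell of Q containing i, remove the entry at that cell from P, and reverse-bump it up through P; the value ejected from row 1 is w(i).

Step i=6: Q has 6 at row 3, column 1; remove 6 from row 3 of P and reverse-bump: 6 enters row 2 and ejects 5; 5 enters row 1 and ejects 3. So w(6) = 3. P is now [[1, 2, 5], [4, 6]].
Step i=5: Q has 5 at row 2, column 2; remove 6 from row 2 of P and reverse-bump: 6 enters row 1 and ejects 5. So w(5) = 5. P is now [[1, 2, 6], [4]].
Step i=4: Q has 4 at row 1, column 3; remove that cell from P, ejecting 6. So w(4) = 6. P is now [[1, 2], [4]].
Step i=3: Q has 3 at row 2, column 1; remove 4 from row 2 of P and reverse-bump: 4 enters row 1 and ejects 2. So w(3) = 2. P is now [[1, 4]].
Step i=2: Q has 2 at row 1, column 2; remove that cell from P, ejecting 4. So w(2) = 4. P is now [[1]].
Step i=1: Q has 1 at row 1, column 1; remove that cell from P, ejecting 1. So w(1) = 1. P is now [].

So w = 1 4 2 6 5 3.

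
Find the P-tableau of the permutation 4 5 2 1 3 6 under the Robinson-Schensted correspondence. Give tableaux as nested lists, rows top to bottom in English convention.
P = [[1, 3, 6], [2, 5], [4]]

Insert 4: appended to row 1. P = [[4]].
Insert 5: appended to row 1. P = [[4, 5]].
Insert 2: 2 bumps 4 from row 1; 4 starts row 2. P = [[2, 5], [4]].
Insert 1: 1 bumps 2 from row 1; 2 bumps 4 from row 2; 4 starts row 3. P = [[1, 5], [2], [4]].
Insert 3: 3 bumps 5 from row 1; 5 appends to row 2. P = [[1, 3], [2, 5], [4]].
Insert 6: appended to row 1. P = [[1, 3, 6], [2, 5], [4]].

So P = [[1, 3, 6], [2, 5], [4]].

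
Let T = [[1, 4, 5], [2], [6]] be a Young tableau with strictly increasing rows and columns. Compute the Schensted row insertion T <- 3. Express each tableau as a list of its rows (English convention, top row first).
In row 1, 3 replaces 4 (the leftmost entry greater than 3); 4 is bumped to row 2. 4 is appended to row 2. The new tableau is [[1, 3, 5], [2, 4], [6]].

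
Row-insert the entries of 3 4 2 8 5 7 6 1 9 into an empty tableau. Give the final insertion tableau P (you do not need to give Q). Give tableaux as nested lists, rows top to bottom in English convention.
Insert 3: appended to row 1. P = [[3]].
Insert 4: appended to row 1. P = [[3, 4]].
Insert 2: 2 bumps 3 from row 1; 3 starts row 2. P = [[2, 4], [3]].
Insert 8: appended to row 1. P = [[2, 4, 8], [3]].
Insert 5: 5 bumps 8 from row 1; 8 appends to row 2. P = [[2, 4, 5], [3, 8]].
Insert 7: appended to row 1. P = [[2, 4, 5, 7], [3, 8]].
Insert 6: 6 bumps 7 from row 1; 7 bumps 8 from row 2; 8 starts row 3. P = [[2, 4, 5, 6], [3, 7], [8]].
Insert 1: 1 bumps 2 from row 1; 2 bumps 3 from row 2; 3 bumps 8 from row 3; 8 starts row 4. P = [[1, 4, 5, 6], [2, 7], [3], [8]].
Insert 9: appended to row 1. P = [[1, 4, 5, 6, 9], [2, 7], [3], [8]].

So P = [[1, 4, 5, 6, 9], [2, 7], [3], [8]].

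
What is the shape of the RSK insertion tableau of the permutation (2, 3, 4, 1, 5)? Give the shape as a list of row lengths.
[4, 1]

Row-insert each entry into an empty tableau.

After inserting 2: P = [[2]].
After inserting 3: P = [[2, 3]].
After inserting 4: P = [[2, 3, 4]].
After inserting 1: P = [[1, 3, 4], [2]].
After inserting 5: P = [[1, 3, 4, 5], [2]].

The final insertion tableau P = [[1, 3, 4, 5], [2]] has shape [4, 1].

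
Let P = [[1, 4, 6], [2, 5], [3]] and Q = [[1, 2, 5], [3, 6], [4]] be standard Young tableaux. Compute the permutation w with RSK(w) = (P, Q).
Reverse the RSK construction: for i from n down to 1, find the cell of Q containing i, remove the entry at that cell from P, and reverse-bump it up through P; the value ejected from row 1 is w(i).

Step i=6: Q has 6 at row 2, column 2; remove 5 from row 2 of P and reverse-bump: 5 enters row 1 and ejects 4. So w(6) = 4. P is now [[1, 5, 6], [2], [3]].
Step i=5: Q has 5 at row 1, column 3; remove that cell from P, ejecting 6. So w(5) = 6. P is now [[1, 5], [2], [3]].
Step i=4: Q has 4 at row 3, column 1; remove 3 from row 3 of P and reverse-bump: 3 enters row 2 and ejects 2; 2 enters row 1 and ejects 1. So w(4) = 1. P is now [[2, 5], [3]].
Step i=3: Q has 3 at row 2, column 1; remove 3 from row 2 of P and reverse-bump: 3 enters row 1 and ejects 2. So w(3) = 2. P is now [[3, 5]].
Step i=2: Q has 2 at row 1, column 2; remove that cell from P, ejecting 5. So w(2) = 5. P is now [[3]].
Step i=1: Q has 1 at row 1, column 1; remove that cell from P, ejecting 3. So w(1) = 3. P is now [].

So w = 3 5 2 1 6 4.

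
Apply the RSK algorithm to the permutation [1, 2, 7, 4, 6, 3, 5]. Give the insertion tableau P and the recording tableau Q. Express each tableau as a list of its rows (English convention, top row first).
Insert each entry of the permutation into P by Schensted row insertion, recording in Q the position of each new cell.

After inserting 1: P = [[1]].
After inserting 2: P = [[1, 2]].
After inserting 7: P = [[1, 2, 7]].
After inserting 4: P = [[1, 2, 4], [7]].
After inserting 6: P = [[1, 2, 4, 6], [7]].
After inserting 3: P = [[1, 2, 3, 6], [4], [7]].
After inserting 5: P = [[1, 2, 3, 5], [4, 6], [7]].

So P = [[1, 2, 3, 5], [4, 6], [7]], Q = [[1, 2, 3, 5], [4, 7], [6]].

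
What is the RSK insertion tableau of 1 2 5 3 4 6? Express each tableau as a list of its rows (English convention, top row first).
Insert 1: appended to row 1. P = [[1]].
Insert 2: appended to row 1. P = [[1, 2]].
Insert 5: appended to row 1. P = [[1, 2, 5]].
Insert 3: 3 bumps 5 from row 1; 5 starts row 2. P = [[1, 2, 3], [5]].
Insert 4: appended to row 1. P = [[1, 2, 3, 4], [5]].
Insert 6: appended to row 1. P = [[1, 2, 3, 4, 6], [5]].

So P = [[1, 2, 3, 4, 6], [5]].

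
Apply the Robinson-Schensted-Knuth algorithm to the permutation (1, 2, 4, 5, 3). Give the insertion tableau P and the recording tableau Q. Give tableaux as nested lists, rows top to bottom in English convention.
Insert each entry of the permutation into P by Schensted row insertion, recording in Q the position of each new cell.

Insert 1: appended to row 1. P = [[1]], Q = [[1]].
Insert 2: appended to row 1. P = [[1, 2]], Q = [[1, 2]].
Insert 4: appended to row 1. P = [[1, 2, 4]], Q = [[1, 2, 3]].
Insert 5: appended to row 1. P = [[1, 2, 4, 5]], Q = [[1, 2, 3, 4]].
Insert 3: 3 bumps 4 from row 1; 4 starts row 2. P = [[1, 2, 3, 5], [4]], Q = [[1, 2, 3, 4], [5]].

So P = [[1, 2, 3, 5], [4]], Q = [[1, 2, 3, 4], [5]].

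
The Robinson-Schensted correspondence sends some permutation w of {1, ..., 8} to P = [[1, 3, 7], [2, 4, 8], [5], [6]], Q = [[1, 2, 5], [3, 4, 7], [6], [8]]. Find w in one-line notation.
2 6 1 5 8 4 7 3

Reverse RSK: for i = n, n-1, ..., 1, locate i in Q, remove the corresponding corner cell from P, and reverse-bump its entry up through P; the value ejected from row 1 is w(i).

So w = 2 6 1 5 8 4 7 3.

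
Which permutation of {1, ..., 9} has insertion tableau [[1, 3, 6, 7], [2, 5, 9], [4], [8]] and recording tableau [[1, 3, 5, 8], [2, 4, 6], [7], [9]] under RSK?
Reverse RSK: for i = n, n-1, ..., 1, locate i in Q, remove the corresponding corner cell from P, and reverse-bump its entry up through P; the value ejected from row 1 is w(i).

So w = 4 2 8 5 9 6 3 7 1.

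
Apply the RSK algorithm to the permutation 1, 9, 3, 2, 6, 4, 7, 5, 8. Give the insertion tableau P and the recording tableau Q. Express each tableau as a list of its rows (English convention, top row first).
P = [[1, 2, 4, 5, 8], [3, 6, 7], [9]], Q = [[1, 2, 5, 7, 9], [3, 6, 8], [4]]

Insert each entry of the permutation into P by Schensted row insertion, recording in Q the position of each new cell.

Insert 1: appended to row 1. P = [[1]], Q = [[1]].
Insert 9: appended to row 1. P = [[1, 9]], Q = [[1, 2]].
Insert 3: 3 bumps 9 from row 1; 9 starts row 2. P = [[1, 3], [9]], Q = [[1, 2], [3]].
Insert 2: 2 bumps 3 from row 1; 3 bumps 9 from row 2; 9 starts row 3. P = [[1, 2], [3], [9]], Q = [[1, 2], [3], [4]].
Insert 6: appended to row 1. P = [[1, 2, 6], [3], [9]], Q = [[1, 2, 5], [3], [4]].
Insert 4: 4 bumps 6 from row 1; 6 appends to row 2. P = [[1, 2, 4], [3, 6], [9]], Q = [[1, 2, 5], [3, 6], [4]].
Insert 7: appended to row 1. P = [[1, 2, 4, 7], [3, 6], [9]], Q = [[1, 2, 5, 7], [3, 6], [4]].
Insert 5: 5 bumps 7 from row 1; 7 appends to row 2. P = [[1, 2, 4, 5], [3, 6, 7], [9]], Q = [[1, 2, 5, 7], [3, 6, 8], [4]].
Insert 8: appended to row 1. P = [[1, 2, 4, 5, 8], [3, 6, 7], [9]], Q = [[1, 2, 5, 7, 9], [3, 6, 8], [4]].

So P = [[1, 2, 4, 5, 8], [3, 6, 7], [9]], Q = [[1, 2, 5, 7, 9], [3, 6, 8], [4]].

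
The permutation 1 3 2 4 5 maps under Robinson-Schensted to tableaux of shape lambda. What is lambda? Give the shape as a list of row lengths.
RSK row insertion gives P = [[1, 2, 4, 5], [3]], which has shape [4, 1].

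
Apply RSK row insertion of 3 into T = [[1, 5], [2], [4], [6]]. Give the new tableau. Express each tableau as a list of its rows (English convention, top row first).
[[1, 3], [2, 5], [4], [6]]

In row 1, 3 replaces 5 (the leftmost entry greater than 3); 5 is bumped to row 2. 5 is appended to row 2. The new tableau is [[1, 3], [2, 5], [4], [6]].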